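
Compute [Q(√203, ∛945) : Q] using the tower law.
[Q(√203, ∛945) : Q] = 6

Let L = Q(√203, ∛945). Since Q(√203) ⊂ L and [Q(√203):Q] = 2, the tower law gives 2 | [L:Q]. Likewise Q(∛945) ⊂ L with [Q(∛945):Q] = 3 (because 945 is not a perfect cube), so 3 | [L:Q]. As gcd(2,3) = 1, [L:Q] is divisible by 6. Conversely L is generated over Q by √203 and ∛945, so [L:Q] ≤ 2·3 = 6. Therefore [Q(√203, ∛945) : Q] = 6.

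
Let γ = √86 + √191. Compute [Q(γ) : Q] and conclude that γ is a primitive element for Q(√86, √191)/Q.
[Q(γ) : Q] = 4 (equivalently, Q(γ) = Q(√86, √191))

Obviously Q(γ) ⊆ Q(√86, √191), and [Q(√86, √191):Q] = 4 (since 86, 191 are distinct squarefree integers > 1 with 16426 not a perfect square). To show equality we compute the minimal polynomial of γ. From γ = √86 + √191: γ^2 = 86 + 2√(16426) + 191 = 277 + 2√(16426), so γ^2 - 277 = 2√(16426); squaring, (γ^2 - 277)^2 = 4·16426, i.e. γ^4 - 554γ^2 + 76729 - 65704 = 0, i.e. γ^4 - 554γ^2 + 11025 = 0. So γ is a root of x^4 - 554x^2 + 11025. This polynomial is irreducible over Q: it has no rational root (each ±√86 ± √191 is irrational), and any factorization into two quadratics over Q would force √(16426) ∈ Q (pairing opposite roots) or √86, √191 ∈ Q (other pairings), all impossible. Hence [Q(γ):Q] = 4 = [Q(√86, √191):Q], so Q(γ) = Q(√86, √191).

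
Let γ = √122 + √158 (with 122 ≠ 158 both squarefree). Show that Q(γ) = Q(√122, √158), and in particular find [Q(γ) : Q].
[Q(γ) : Q] = 4 (equivalently, Q(γ) = Q(√122, √158))

Obviously Q(γ) ⊆ Q(√122, √158), and [Q(√122, √158):Q] = 4 (since 122, 158 are distinct squarefree integers > 1 with 19276 not a perfect square). To show equality we compute the minimal polynomial of γ. From γ = √122 + √158: γ^2 = 122 + 2√(19276) + 158 = 280 + 2√(19276), so γ^2 - 280 = 2√(19276); squaring, (γ^2 - 280)^2 = 4·19276, i.e. γ^4 - 560γ^2 + 78400 - 77104 = 0, i.e. γ^4 - 560γ^2 + 1296 = 0. So γ is a root of x^4 - 560x^2 + 1296. This polynomial is irreducible over Q: it has no rational root (each ±√122 ± √158 is irrational), and any factorization into two quadratics over Q would force √(19276) ∈ Q (pairing opposite roots) or √122, √158 ∈ Q (other pairings), all impossible. Hence [Q(γ):Q] = 4 = [Q(√122, √158):Q], so Q(γ) = Q(√122, √158).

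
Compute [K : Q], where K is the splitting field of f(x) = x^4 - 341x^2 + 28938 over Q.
[K : Q] = 4

Solving the quadratic in x^2: x^2 = (341 ± √(341^2 - 4·28938))/2 = (341 ± √529)/2 = (341 ± 23)/2, giving x^2 = 182 or x^2 = 159. So f(x) = (x^2 - 182)(x^2 - 159) and the roots of f are ±√182, ±√159. Hence the splitting field is K = Q(√182, √159). Since 182 and 159 are distinct squarefree integers > 1, their product 28938 is not a perfect square, so √159 ∉ Q(√182). By the tower law [K:Q] = [Q(√182,√159):Q(√182)] · [Q(√182):Q] = 2 · 2 = 4.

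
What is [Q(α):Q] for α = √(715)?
[Q(α):Q] = 2

[Q(α):Q] equals the degree of the minimal polynomial of α. Here α^2 = 715 and x^2 - 715 is irreducible (d = 715 is squarefree, ≠ 1, hence not a square), so deg(m_α) = 2. Thus [Q(α):Q] = 2.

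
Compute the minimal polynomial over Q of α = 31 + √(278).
m_α(x) = x^2 - 62x + 683

From α - 31 = √(278), squaring gives (α - 31)^2 = 278, i.e. α^2 - 62α + 961 = 278, so α^2 - 62α + 683 = 0. The discriminant of x^2 - 62x + 683 is (-62)^2 - 4·(683) = 3844 - 2732 = 1112, and 4·(278) is not a perfect square in Q since 278 is squarefree and ≠ 1. Hence x^2 - 62x + 683 is irreducible over Q and is the minimal polynomial of α.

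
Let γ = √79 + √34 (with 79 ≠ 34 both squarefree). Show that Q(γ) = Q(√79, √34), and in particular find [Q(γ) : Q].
[Q(γ) : Q] = 4 (equivalently, Q(γ) = Q(√79, √34))

Obviously Q(γ) ⊆ Q(√79, √34), and [Q(√79, √34):Q] = 4 (since 79, 34 are distinct squarefree integers > 1 with 2686 not a perfect square). To show equality we compute the minimal polynomial of γ. From γ = √79 + √34: γ^2 = 79 + 2√(2686) + 34 = 113 + 2√(2686), so γ^2 - 113 = 2√(2686); squaring, (γ^2 - 113)^2 = 4·2686, i.e. γ^4 - 226γ^2 + 12769 - 10744 = 0, i.e. γ^4 - 226γ^2 + 2025 = 0. So γ is a root of x^4 - 226x^2 + 2025. This polynomial is irreducible over Q: it has no rational root (each ±√79 ± √34 is irrational), and any factorization into two quadratics over Q would force √(2686) ∈ Q (pairing opposite roots) or √79, √34 ∈ Q (other pairings), all impossible. Hence [Q(γ):Q] = 4 = [Q(√79, √34):Q], so Q(γ) = Q(√79, √34).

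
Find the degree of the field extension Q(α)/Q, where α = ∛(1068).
[Q(α):Q] = 3

The minimal polynomial of α is x^3 - 1068, irreducible over Q since 1068 is not a perfect cube (so x^3 - 1068 has no rational root). Hence [Q(α):Q] = deg(m_α) = 3.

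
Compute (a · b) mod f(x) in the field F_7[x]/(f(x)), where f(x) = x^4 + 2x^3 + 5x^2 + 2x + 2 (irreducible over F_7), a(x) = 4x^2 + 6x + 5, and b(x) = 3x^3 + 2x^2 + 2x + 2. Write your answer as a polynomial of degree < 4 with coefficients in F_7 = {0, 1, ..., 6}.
a · b ≡ 6x^3 + 3x^2 + x + 6 (mod f(x))

Multiply in F_7[x]: a(x)·b(x) = (4x^2 + 6x + 5)·(3x^3 + 2x^2 + 2x + 2) = 5x^5 + 5x^4 + 2x^2 + x + 3. This has degree ≥ 4, so divide by f(x) over F_7: 5x^5 + 5x^4 + 2x^2 + x + 3 = (5x + 2)·(x^4 + 2x^3 + 5x^2 + 2x + 2) + (6x^3 + 3x^2 + x + 6). Hence a·b ≡ 6x^3 + 3x^2 + x + 6 (mod f). (F_7[x]/(f) is a field with 7^4 = 2401 elements since f is irreducible of degree 4.)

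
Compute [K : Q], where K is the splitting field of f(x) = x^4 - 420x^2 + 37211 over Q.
[K : Q] = 4

Solving the quadratic in x^2: x^2 = (420 ± √(420^2 - 4·37211))/2 = (420 ± √27556)/2 = (420 ± 166)/2, giving x^2 = 127 or x^2 = 293. So f(x) = (x^2 - 127)(x^2 - 293) and the roots of f are ±√127, ±√293. Hence the splitting field is K = Q(√127, √293). Since 127 and 293 are distinct squarefree integers > 1, their product 37211 is not a perfect square, so √293 ∉ Q(√127). By the tower law [K:Q] = [Q(√127,√293):Q(√127)] · [Q(√127):Q] = 2 · 2 = 4.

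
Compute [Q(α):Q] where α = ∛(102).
[Q(α):Q] = 3

The minimal polynomial of α is x^3 - 102, irreducible over Q since 102 is not a perfect cube (so x^3 - 102 has no rational root). Hence [Q(α):Q] = deg(m_α) = 3.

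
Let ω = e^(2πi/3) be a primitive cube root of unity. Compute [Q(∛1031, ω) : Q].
[Q(∛1031, ω) : Q] = 6

[Q(∛1031):Q] = 3 (min poly x^3 - 1031, irreducible since 1031 is not a perfect cube). [Q(ω):Q] = 2 (min poly x^2 + x + 1). Since Q(∛1031) ⊂ R and ω ∉ R, we have ω ∉ Q(∛1031), so x^2 + x + 1 remains irreducible over Q(∛1031) and [Q(∛1031, ω) : Q(∛1031)] = 2. By the tower law, [Q(∛1031, ω) : Q] = 3 · 2 = 6. (In fact Q(∛1031, ω) is the splitting field of x^3 - 1031 over Q.)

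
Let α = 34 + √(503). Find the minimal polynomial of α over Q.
m_α(x) = x^2 - 68x + 653

From α - 34 = √(503), squaring gives (α - 34)^2 = 503, i.e. α^2 - 68α + 1156 = 503, so α^2 - 68α + 653 = 0. The discriminant of x^2 - 68x + 653 is (-68)^2 - 4·(653) = 4624 - 2612 = 2012, and 4·(503) is not a perfect square in Q since 503 is squarefree and ≠ 1. Hence x^2 - 68x + 653 is irreducible over Q and is the minimal polynomial of α.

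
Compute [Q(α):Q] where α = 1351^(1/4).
[Q(α):Q] = 4

α is a root of x^4 - 1351. By Eisenstein's criterion at the prime p = 7 (which divides the constant term 1351 but p^2 = 49 does not, since 1351 is squarefree), x^4 - 1351 is irreducible over Q. Hence [Q(α):Q] = 4.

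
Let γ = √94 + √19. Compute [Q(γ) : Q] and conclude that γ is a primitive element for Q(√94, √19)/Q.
[Q(γ) : Q] = 4 (equivalently, Q(γ) = Q(√94, √19))

Obviously Q(γ) ⊆ Q(√94, √19), and [Q(√94, √19):Q] = 4 (since 94, 19 are distinct squarefree integers > 1 with 1786 not a perfect square). To show equality we compute the minimal polynomial of γ. From γ = √94 + √19: γ^2 = 94 + 2√(1786) + 19 = 113 + 2√(1786), so γ^2 - 113 = 2√(1786); squaring, (γ^2 - 113)^2 = 4·1786, i.e. γ^4 - 226γ^2 + 12769 - 7144 = 0, i.e. γ^4 - 226γ^2 + 5625 = 0. So γ is a root of x^4 - 226x^2 + 5625. This polynomial is irreducible over Q: it has no rational root (each ±√94 ± √19 is irrational), and any factorization into two quadratics over Q would force √(1786) ∈ Q (pairing opposite roots) or √94, √19 ∈ Q (other pairings), all impossible. Hence [Q(γ):Q] = 4 = [Q(√94, √19):Q], so Q(γ) = Q(√94, √19).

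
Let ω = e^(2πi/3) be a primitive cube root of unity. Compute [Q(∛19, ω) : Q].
[Q(∛19, ω) : Q] = 6

[Q(∛19):Q] = 3 (min poly x^3 - 19, irreducible since 19 is not a perfect cube). [Q(ω):Q] = 2 (min poly x^2 + x + 1). Since Q(∛19) ⊂ R and ω ∉ R, we have ω ∉ Q(∛19), so x^2 + x + 1 remains irreducible over Q(∛19) and [Q(∛19, ω) : Q(∛19)] = 2. By the tower law, [Q(∛19, ω) : Q] = 3 · 2 = 6. (In fact Q(∛19, ω) is the splitting field of x^3 - 19 over Q.)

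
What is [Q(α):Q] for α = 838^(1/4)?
[Q(α):Q] = 4

α is a root of x^4 - 838. By Eisenstein's criterion at the prime p = 2 (which divides the constant term 838 but p^2 = 4 does not, since 838 is squarefree), x^4 - 838 is irreducible over Q. Hence [Q(α):Q] = 4.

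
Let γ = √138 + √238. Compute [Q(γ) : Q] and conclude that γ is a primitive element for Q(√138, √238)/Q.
[Q(γ) : Q] = 4 (equivalently, Q(γ) = Q(√138, √238))

Obviously Q(γ) ⊆ Q(√138, √238), and [Q(√138, √238):Q] = 4 (since 138, 238 are distinct squarefree integers > 1 with 32844 not a perfect square). To show equality we compute the minimal polynomial of γ. From γ = √138 + √238: γ^2 = 138 + 2√(32844) + 238 = 376 + 2√(32844), so γ^2 - 376 = 2√(32844); squaring, (γ^2 - 376)^2 = 4·32844, i.e. γ^4 - 752γ^2 + 141376 - 131376 = 0, i.e. γ^4 - 752γ^2 + 10000 = 0. So γ is a root of x^4 - 752x^2 + 10000. This polynomial is irreducible over Q: it has no rational root (each ±√138 ± √238 is irrational), and any factorization into two quadratics over Q would force √(32844) ∈ Q (pairing opposite roots) or √138, √238 ∈ Q (other pairings), all impossible. Hence [Q(γ):Q] = 4 = [Q(√138, √238):Q], so Q(γ) = Q(√138, √238).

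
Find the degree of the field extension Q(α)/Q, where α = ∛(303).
[Q(α):Q] = 3

The minimal polynomial of α is x^3 - 303, irreducible over Q since 303 is not a perfect cube (so x^3 - 303 has no rational root). Hence [Q(α):Q] = deg(m_α) = 3.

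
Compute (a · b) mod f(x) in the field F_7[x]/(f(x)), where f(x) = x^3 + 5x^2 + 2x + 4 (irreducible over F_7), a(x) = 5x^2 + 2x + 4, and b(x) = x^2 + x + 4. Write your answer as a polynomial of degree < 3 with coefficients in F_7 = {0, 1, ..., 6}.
a · b ≡ x^2 + 4 (mod f(x))

Multiply in F_7[x]: a(x)·b(x) = (5x^2 + 2x + 4)·(x^2 + x + 4) = 5x^4 + 5x^2 + 5x + 2. This has degree ≥ 3, so divide by f(x) over F_7: 5x^4 + 5x^2 + 5x + 2 = (5x + 3)·(x^3 + 5x^2 + 2x + 4) + (x^2 + 4). Hence a·b ≡ x^2 + 4 (mod f). (F_7[x]/(f) is a field with 7^3 = 343 elements since f is irreducible of degree 3.)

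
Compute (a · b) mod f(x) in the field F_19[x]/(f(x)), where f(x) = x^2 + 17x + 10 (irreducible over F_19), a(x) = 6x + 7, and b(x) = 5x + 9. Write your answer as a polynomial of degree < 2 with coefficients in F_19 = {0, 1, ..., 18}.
a · b ≡ 16x + 10 (mod f(x))

Multiply in F_19[x]: a(x)·b(x) = (6x + 7)·(5x + 9) = 11x^2 + 13x + 6. This has degree ≥ 2, so divide by f(x) over F_19: 11x^2 + 13x + 6 = (11)·(x^2 + 17x + 10) + (16x + 10). Hence a·b ≡ 16x + 10 (mod f). (F_19[x]/(f) is a field with 19^2 = 361 elements since f is irreducible of degree 2.)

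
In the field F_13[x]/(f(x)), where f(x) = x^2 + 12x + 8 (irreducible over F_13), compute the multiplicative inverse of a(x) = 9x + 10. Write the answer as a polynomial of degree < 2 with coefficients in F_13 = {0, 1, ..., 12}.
a(x)^(-1) ≡ 5x + 1 (mod f(x))

Since f is irreducible over F_13, F_13[x]/(f) is a field and a(x) ≠ 0 has an inverse. Apply the extended Euclidean algorithm to f(x) and a(x) in F_13[x]: f(x) = (3x + 11)·a(x) + (2). The last nonzero remainder is the constant 2 = gcd(f, a) in F_13. Back-substituting through the division chain expresses 2 = s(x)·a(x) + t(x)·f(x) with s(x) ≡ 10x + 2 (mod f), so (10x + 2)·a(x) ≡ 2 (mod f). Multiplying by 2^(-1) ≡ 7 in F_13 gives a(x)^(-1) ≡ 7·(10x + 2) ≡ 5x + 1 (mod f). Check: (9x + 10)·(5x + 1) = 6x^2 + 7x + 10 ≡ 1 (mod x^2 + 12x + 8).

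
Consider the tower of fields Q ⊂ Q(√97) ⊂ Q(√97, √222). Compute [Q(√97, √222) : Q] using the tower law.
[Q(√97, √222) : Q] = 4

[Q(√97):Q] = 2 (min poly x^2 - 97, irreducible since 97 is squarefree > 1). For the top step, suppose √222 ∈ Q(√97), say √222 = c + d√97 with c, d ∈ Q. Squaring: 222 = c^2 + 97d^2 + 2cd√97. Since √97 ∉ Q this forces 2cd = 0. If d = 0 then √222 = c ∈ Q, contradicting 222 squarefree > 1. If c = 0 then 222 = 97d^2, so 97·222 = (97d)^2 is a perfect square in Q — but 97·222 = 21534 is not a perfect square (since 97 and 222 are distinct squarefree integers). Contradiction. Hence √222 ∉ Q(√97), so x^2 - 222 stays irreducible over Q(√97) and [Q(√97, √222) : Q(√97)] = 2. By the tower law, [Q(√97, √222) : Q] = 2 · 2 = 4.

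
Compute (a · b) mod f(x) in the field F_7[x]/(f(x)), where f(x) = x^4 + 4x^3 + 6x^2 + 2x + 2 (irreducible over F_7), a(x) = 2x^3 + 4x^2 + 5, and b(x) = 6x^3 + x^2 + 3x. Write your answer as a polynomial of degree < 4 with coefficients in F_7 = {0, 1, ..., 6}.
a · b ≡ 4x^3 + 2x^2 + 4 (mod f(x))

Multiply in F_7[x]: a(x)·b(x) = (2x^3 + 4x^2 + 5)·(6x^3 + x^2 + 3x) = 5x^6 + 5x^5 + 3x^4 + 5x^2 + x. This has degree ≥ 4, so divide by f(x) over F_7: 5x^6 + 5x^5 + 3x^4 + 5x^2 + x = (5x^2 + 6x + 5)·(x^4 + 4x^3 + 6x^2 + 2x + 2) + (4x^3 + 2x^2 + 4). Hence a·b ≡ 4x^3 + 2x^2 + 4 (mod f). (F_7[x]/(f) is a field with 7^4 = 2401 elements since f is irreducible of degree 4.)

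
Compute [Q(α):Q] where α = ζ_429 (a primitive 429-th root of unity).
[Q(α):Q] = 240

The minimal polynomial of ζ_429 over Q is the 429-th cyclotomic polynomial Φ_429(x), which is irreducible over Q and has degree φ(429) = 240. Hence [Q(α):Q] = φ(429) = 240.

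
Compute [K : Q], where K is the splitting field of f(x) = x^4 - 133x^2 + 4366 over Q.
[K : Q] = 4

Solving the quadratic in x^2: x^2 = (133 ± √(133^2 - 4·4366))/2 = (133 ± √225)/2 = (133 ± 15)/2, giving x^2 = 59 or x^2 = 74. So f(x) = (x^2 - 59)(x^2 - 74) and the roots of f are ±√59, ±√74. Hence the splitting field is K = Q(√59, √74). Since 59 and 74 are distinct squarefree integers > 1, their product 4366 is not a perfect square, so √74 ∉ Q(√59). By the tower law [K:Q] = [Q(√59,√74):Q(√59)] · [Q(√59):Q] = 2 · 2 = 4.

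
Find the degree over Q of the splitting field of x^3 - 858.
[K : Q] = 6

The roots of x^3 - 858 are ∛858, ω∛858, ω^2∛858 where ω = e^(2πi/3) is a primitive cube root of unity, so K = Q(∛858, ω). Now [Q(∛858):Q] = 3 (since 858 is not a perfect cube, x^3 - 858 is irreducible) and [Q(ω):Q] = 2. Both 2 and 3 divide [K:Q], and [K:Q] ≤ 3·2 = 6, so [K:Q] = 6. (Equivalently: Q(∛858) ⊂ R but ω ∉ R, so [K : Q(∛858)] = 2.)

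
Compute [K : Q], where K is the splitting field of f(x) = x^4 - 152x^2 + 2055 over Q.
[K : Q] = 4

Solving the quadratic in x^2: x^2 = (152 ± √(152^2 - 4·2055))/2 = (152 ± √14884)/2 = (152 ± 122)/2, giving x^2 = 15 or x^2 = 137. So f(x) = (x^2 - 15)(x^2 - 137) and the roots of f are ±√15, ±√137. Hence the splitting field is K = Q(√15, √137). Since 15 and 137 are distinct squarefree integers > 1, their product 2055 is not a perfect square, so √137 ∉ Q(√15). By the tower law [K:Q] = [Q(√15,√137):Q(√15)] · [Q(√15):Q] = 2 · 2 = 4.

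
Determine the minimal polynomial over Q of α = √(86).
m_α(x) = x^2 - 86

α satisfies α^2 - 86 = 0, so x^2 - 86 annihilates α. Since d = 86 is squarefree and ≠ 1, it is not a perfect square in Q, so x^2 - 86 has no rational root and is therefore irreducible over Q (a degree-2 polynomial over a field is irreducible iff it has no root). Hence m_α(x) = x^2 - 86.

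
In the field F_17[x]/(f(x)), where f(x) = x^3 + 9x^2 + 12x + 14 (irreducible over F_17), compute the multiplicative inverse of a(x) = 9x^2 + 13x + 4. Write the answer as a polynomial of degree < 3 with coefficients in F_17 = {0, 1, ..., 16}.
a(x)^(-1) ≡ 6x^2 + 16x + 7 (mod f(x))

Since f is irreducible over F_17, F_17[x]/(f) is a field and a(x) ≠ 0 has an inverse. Apply the extended Euclidean algorithm to f(x) and a(x) in F_17[x]: f(x) = (2x)·a(x) + (4x + 14);  a(x) = (15x + 6)·(4x + 14) + (5). The last nonzero remainder is the constant 5 = gcd(f, a) in F_17. Back-substituting through the division chain expresses 5 = s(x)·a(x) + t(x)·f(x) with s(x) ≡ 13x^2 + 12x + 1 (mod f), so (13x^2 + 12x + 1)·a(x) ≡ 5 (mod f). Multiplying by 5^(-1) ≡ 7 in F_17 gives a(x)^(-1) ≡ 7·(13x^2 + 12x + 1) ≡ 6x^2 + 16x + 7 (mod f). Check: (9x^2 + 13x + 4)·(6x^2 + 16x + 7) = 3x^4 + x^3 + 6x^2 + 2x + 11 ≡ 1 (mod x^3 + 9x^2 + 12x + 14).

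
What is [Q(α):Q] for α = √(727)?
[Q(α):Q] = 2

[Q(α):Q] equals the degree of the minimal polynomial of α. Here α^2 = 727 and x^2 - 727 is irreducible (d = 727 is squarefree, ≠ 1, hence not a square), so deg(m_α) = 2. Thus [Q(α):Q] = 2.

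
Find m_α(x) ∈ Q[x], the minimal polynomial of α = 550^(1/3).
m_α(x) = x^3 - 550

α satisfies α^3 = 550, so x^3 - 550 annihilates α. By the rational root test, a rational root p/q (in lowest terms) of x^3 - 550 would satisfy p^3 = 550 q^3, forcing q = 1 and p^3 = 550; but 550 is not a perfect cube, contradiction. A monic cubic over Q with no rational root is irreducible (any nontrivial factorization would include a linear factor). Hence x^3 - 550 is the minimal polynomial of α, and in particular [Q(α):Q] = 3.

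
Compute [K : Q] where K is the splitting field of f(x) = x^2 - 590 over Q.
[K : Q] = 2

f(x) = x^2 - 590 factors as (x - √590)(x + √590). The splitting field is K = Q(√590). Since 590 is squarefree and > 1, it is not a perfect square, so x^2 - 590 is irreducible over Q and [Q(√590) : Q] = 2. Hence [K : Q] = 2.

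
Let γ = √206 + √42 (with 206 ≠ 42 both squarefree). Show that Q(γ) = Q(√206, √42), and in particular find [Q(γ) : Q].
[Q(γ) : Q] = 4 (equivalently, Q(γ) = Q(√206, √42))

Obviously Q(γ) ⊆ Q(√206, √42), and [Q(√206, √42):Q] = 4 (since 206, 42 are distinct squarefree integers > 1 with 8652 not a perfect square). To show equality we compute the minimal polynomial of γ. From γ = √206 + √42: γ^2 = 206 + 2√(8652) + 42 = 248 + 2√(8652), so γ^2 - 248 = 2√(8652); squaring, (γ^2 - 248)^2 = 4·8652, i.e. γ^4 - 496γ^2 + 61504 - 34608 = 0, i.e. γ^4 - 496γ^2 + 26896 = 0. So γ is a root of x^4 - 496x^2 + 26896. This polynomial is irreducible over Q: it has no rational root (each ±√206 ± √42 is irrational), and any factorization into two quadratics over Q would force √(8652) ∈ Q (pairing opposite roots) or √206, √42 ∈ Q (other pairings), all impossible. Hence [Q(γ):Q] = 4 = [Q(√206, √42):Q], so Q(γ) = Q(√206, √42).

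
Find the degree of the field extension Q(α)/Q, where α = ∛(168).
[Q(α):Q] = 3

The minimal polynomial of α is x^3 - 168, irreducible over Q since 168 is not a perfect cube (so x^3 - 168 has no rational root). Hence [Q(α):Q] = deg(m_α) = 3.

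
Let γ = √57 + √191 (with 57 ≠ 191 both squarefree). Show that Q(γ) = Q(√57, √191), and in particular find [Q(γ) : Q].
[Q(γ) : Q] = 4 (equivalently, Q(γ) = Q(√57, √191))

Obviously Q(γ) ⊆ Q(√57, √191), and [Q(√57, √191):Q] = 4 (since 57, 191 are distinct squarefree integers > 1 with 10887 not a perfect square). To show equality we compute the minimal polynomial of γ. From γ = √57 + √191: γ^2 = 57 + 2√(10887) + 191 = 248 + 2√(10887), so γ^2 - 248 = 2√(10887); squaring, (γ^2 - 248)^2 = 4·10887, i.e. γ^4 - 496γ^2 + 61504 - 43548 = 0, i.e. γ^4 - 496γ^2 + 17956 = 0. So γ is a root of x^4 - 496x^2 + 17956. This polynomial is irreducible over Q: it has no rational root (each ±√57 ± √191 is irrational), and any factorization into two quadratics over Q would force √(10887) ∈ Q (pairing opposite roots) or √57, √191 ∈ Q (other pairings), all impossible. Hence [Q(γ):Q] = 4 = [Q(√57, √191):Q], so Q(γ) = Q(√57, √191).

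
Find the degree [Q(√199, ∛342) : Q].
[Q(√199, ∛342) : Q] = 6

Let L = Q(√199, ∛342). Since Q(√199) ⊂ L and [Q(√199):Q] = 2, the tower law gives 2 | [L:Q]. Likewise Q(∛342) ⊂ L with [Q(∛342):Q] = 3 (because 342 is not a perfect cube), so 3 | [L:Q]. As gcd(2,3) = 1, [L:Q] is divisible by 6. Conversely L is generated over Q by √199 and ∛342, so [L:Q] ≤ 2·3 = 6. Therefore [Q(√199, ∛342) : Q] = 6.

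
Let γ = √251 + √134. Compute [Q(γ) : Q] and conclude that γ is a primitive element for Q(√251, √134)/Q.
[Q(γ) : Q] = 4 (equivalently, Q(γ) = Q(√251, √134))

Obviously Q(γ) ⊆ Q(√251, √134), and [Q(√251, √134):Q] = 4 (since 251, 134 are distinct squarefree integers > 1 with 33634 not a perfect square). To show equality we compute the minimal polynomial of γ. From γ = √251 + √134: γ^2 = 251 + 2√(33634) + 134 = 385 + 2√(33634), so γ^2 - 385 = 2√(33634); squaring, (γ^2 - 385)^2 = 4·33634, i.e. γ^4 - 770γ^2 + 148225 - 134536 = 0, i.e. γ^4 - 770γ^2 + 13689 = 0. So γ is a root of x^4 - 770x^2 + 13689. This polynomial is irreducible over Q: it has no rational root (each ±√251 ± √134 is irrational), and any factorization into two quadratics over Q would force √(33634) ∈ Q (pairing opposite roots) or √251, √134 ∈ Q (other pairings), all impossible. Hence [Q(γ):Q] = 4 = [Q(√251, √134):Q], so Q(γ) = Q(√251, √134).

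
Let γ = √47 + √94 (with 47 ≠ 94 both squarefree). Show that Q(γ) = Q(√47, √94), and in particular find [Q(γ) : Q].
[Q(γ) : Q] = 4 (equivalently, Q(γ) = Q(√47, √94))

Obviously Q(γ) ⊆ Q(√47, √94), and [Q(√47, √94):Q] = 4 (since 47, 94 are distinct squarefree integers > 1 with 4418 not a perfect square). To show equality we compute the minimal polynomial of γ. From γ = √47 + √94: γ^2 = 47 + 2√(4418) + 94 = 141 + 2√(4418), so γ^2 - 141 = 2√(4418); squaring, (γ^2 - 141)^2 = 4·4418, i.e. γ^4 - 282γ^2 + 19881 - 17672 = 0, i.e. γ^4 - 282γ^2 + 2209 = 0. So γ is a root of x^4 - 282x^2 + 2209. This polynomial is irreducible over Q: it has no rational root (each ±√47 ± √94 is irrational), and any factorization into two quadratics over Q would force √(4418) ∈ Q (pairing opposite roots) or √47, √94 ∈ Q (other pairings), all impossible. Hence [Q(γ):Q] = 4 = [Q(√47, √94):Q], so Q(γ) = Q(√47, √94).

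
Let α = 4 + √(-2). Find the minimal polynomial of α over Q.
m_α(x) = x^2 - 8x + 18

From α - 4 = √(-2), squaring gives (α - 4)^2 = -2, i.e. α^2 - 8α + 16 = -2, so α^2 - 8α + 18 = 0. The discriminant of x^2 - 8x + 18 is (-8)^2 - 4·(18) = 64 - 72 = -8, and 4·(-2) is not a perfect square in Q since -2 is squarefree and ≠ 1. Hence x^2 - 8x + 18 is irreducible over Q and is the minimal polynomial of α.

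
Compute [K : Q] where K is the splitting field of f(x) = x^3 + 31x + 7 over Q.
[K : Q] = 6

By the rational root test, any rational root of the monic integer polynomial f(x) = x^3 + 31x + 7 must be an integer dividing the constant term 7, i.e. one of ±{1, 7}. Evaluating: f(1) = 39, f(-1) = -25, f(7) = 567, f(-7) = -553; none is 0, so f has no rational root and is therefore irreducible over Q (a cubic with no linear factor over a field is irreducible). For an irreducible cubic, the Galois group is A_3 or S_3 according as the discriminant disc(f) = -4a^3 - 27b^2 = -4·(31)^3 - 27·(7)^2 = -120487 is or is not a square in Q. Here disc(f) = -120487 is not a perfect square in Q, so the Galois group of f over Q is not contained in A_3 and must be all of S_3. The splitting field has degree |S_3| = 6 over Q, so [K : Q] = 6.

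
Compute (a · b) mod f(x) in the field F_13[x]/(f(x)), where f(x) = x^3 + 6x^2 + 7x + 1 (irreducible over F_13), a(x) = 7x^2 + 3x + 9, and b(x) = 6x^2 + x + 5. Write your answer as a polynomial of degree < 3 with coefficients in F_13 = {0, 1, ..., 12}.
a · b ≡ 3x^2 + 11x + 12 (mod f(x))

Multiply in F_13[x]: a(x)·b(x) = (7x^2 + 3x + 9)·(6x^2 + x + 5) = 3x^4 + 12x^3 + x^2 + 11x + 6. This has degree ≥ 3, so divide by f(x) over F_13: 3x^4 + 12x^3 + x^2 + 11x + 6 = (3x + 7)·(x^3 + 6x^2 + 7x + 1) + (3x^2 + 11x + 12). Hence a·b ≡ 3x^2 + 11x + 12 (mod f). (F_13[x]/(f) is a field with 13^3 = 2197 elements since f is irreducible of degree 3.)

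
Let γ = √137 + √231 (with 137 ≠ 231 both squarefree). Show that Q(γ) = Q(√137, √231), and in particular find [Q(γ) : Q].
[Q(γ) : Q] = 4 (equivalently, Q(γ) = Q(√137, √231))

Obviously Q(γ) ⊆ Q(√137, √231), and [Q(√137, √231):Q] = 4 (since 137, 231 are distinct squarefree integers > 1 with 31647 not a perfect square). To show equality we compute the minimal polynomial of γ. From γ = √137 + √231: γ^2 = 137 + 2√(31647) + 231 = 368 + 2√(31647), so γ^2 - 368 = 2√(31647); squaring, (γ^2 - 368)^2 = 4·31647, i.e. γ^4 - 736γ^2 + 135424 - 126588 = 0, i.e. γ^4 - 736γ^2 + 8836 = 0. So γ is a root of x^4 - 736x^2 + 8836. This polynomial is irreducible over Q: it has no rational root (each ±√137 ± √231 is irrational), and any factorization into two quadratics over Q would force √(31647) ∈ Q (pairing opposite roots) or √137, √231 ∈ Q (other pairings), all impossible. Hence [Q(γ):Q] = 4 = [Q(√137, √231):Q], so Q(γ) = Q(√137, √231).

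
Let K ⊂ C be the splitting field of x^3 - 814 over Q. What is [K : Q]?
[K : Q] = 6

The roots of x^3 - 814 are ∛814, ω∛814, ω^2∛814 where ω = e^(2πi/3) is a primitive cube root of unity, so K = Q(∛814, ω). Now [Q(∛814):Q] = 3 (since 814 is not a perfect cube, x^3 - 814 is irreducible) and [Q(ω):Q] = 2. Both 2 and 3 divide [K:Q], and [K:Q] ≤ 3·2 = 6, so [K:Q] = 6. (Equivalently: Q(∛814) ⊂ R but ω ∉ R, so [K : Q(∛814)] = 2.)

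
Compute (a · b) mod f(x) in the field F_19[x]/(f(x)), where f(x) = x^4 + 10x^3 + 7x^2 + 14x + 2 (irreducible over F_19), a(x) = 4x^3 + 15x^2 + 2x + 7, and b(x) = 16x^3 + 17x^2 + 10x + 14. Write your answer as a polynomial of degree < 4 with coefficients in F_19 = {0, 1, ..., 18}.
a · b ≡ 13x^2 + 18x + 8 (mod f(x))

Multiply in F_19[x]: a(x)·b(x) = (4x^3 + 15x^2 + 2x + 7)·(16x^3 + 17x^2 + 10x + 14) = 7x^6 + 4x^5 + 4x^4 + 10x^3 + 7x^2 + 3x + 3. This has degree ≥ 4, so divide by f(x) over F_19: 7x^6 + 4x^5 + 4x^4 + 10x^3 + 7x^2 + 3x + 3 = (7x^2 + 10x + 7)·(x^4 + 10x^3 + 7x^2 + 14x + 2) + (13x^2 + 18x + 8). Hence a·b ≡ 13x^2 + 18x + 8 (mod f). (F_19[x]/(f) is a field with 19^4 = 130321 elements since f is irreducible of degree 4.)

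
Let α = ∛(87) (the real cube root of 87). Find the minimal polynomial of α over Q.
m_α(x) = x^3 - 87

α satisfies α^3 = 87, so x^3 - 87 annihilates α. By the rational root test, a rational root p/q (in lowest terms) of x^3 - 87 would satisfy p^3 = 87 q^3, forcing q = 1 and p^3 = 87; but 87 is not a perfect cube, contradiction. A monic cubic over Q with no rational root is irreducible (any nontrivial factorization would include a linear factor). Hence x^3 - 87 is the minimal polynomial of α, and in particular [Q(α):Q] = 3.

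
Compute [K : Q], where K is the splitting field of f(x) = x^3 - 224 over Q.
[K : Q] = 6

The roots of x^3 - 224 are ∛224, ω∛224, ω^2∛224 where ω = e^(2πi/3) is a primitive cube root of unity, so K = Q(∛224, ω). Now [Q(∛224):Q] = 3 (since 224 is not a perfect cube, x^3 - 224 is irreducible) and [Q(ω):Q] = 2. Both 2 and 3 divide [K:Q], and [K:Q] ≤ 3·2 = 6, so [K:Q] = 6. (Equivalently: Q(∛224) ⊂ R but ω ∉ R, so [K : Q(∛224)] = 2.)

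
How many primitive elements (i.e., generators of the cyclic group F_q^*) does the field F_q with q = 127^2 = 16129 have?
There are φ(16128) = 4608 primitive elements

F_q^* is cyclic of order q - 1 = 16128. A cyclic group of order m has exactly φ(m) generators. Here m = 16128 = 2^8 · 3^2 · 7, so the number of primitive elements is φ(16128) = 4608.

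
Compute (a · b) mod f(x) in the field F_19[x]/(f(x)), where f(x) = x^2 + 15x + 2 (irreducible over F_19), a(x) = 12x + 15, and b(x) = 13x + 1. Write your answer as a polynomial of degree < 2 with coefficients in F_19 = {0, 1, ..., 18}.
a · b ≡ 14x + 7 (mod f(x))

Multiply in F_19[x]: a(x)·b(x) = (12x + 15)·(13x + 1) = 4x^2 + 17x + 15. This has degree ≥ 2, so divide by f(x) over F_19: 4x^2 + 17x + 15 = (4)·(x^2 + 15x + 2) + (14x + 7). Hence a·b ≡ 14x + 7 (mod f). (F_19[x]/(f) is a field with 19^2 = 361 elements since f is irreducible of degree 2.)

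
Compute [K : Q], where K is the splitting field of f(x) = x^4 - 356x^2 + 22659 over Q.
[K : Q] = 4

Solving the quadratic in x^2: x^2 = (356 ± √(356^2 - 4·22659))/2 = (356 ± √36100)/2 = (356 ± 190)/2, giving x^2 = 273 or x^2 = 83. So f(x) = (x^2 - 273)(x^2 - 83) and the roots of f are ±√273, ±√83. Hence the splitting field is K = Q(√273, √83). Since 273 and 83 are distinct squarefree integers > 1, their product 22659 is not a perfect square, so √83 ∉ Q(√273). By the tower law [K:Q] = [Q(√273,√83):Q(√273)] · [Q(√273):Q] = 2 · 2 = 4.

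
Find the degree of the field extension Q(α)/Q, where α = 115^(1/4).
[Q(α):Q] = 4

α is a root of x^4 - 115. By Eisenstein's criterion at the prime p = 5 (which divides the constant term 115 but p^2 = 25 does not, since 115 is squarefree), x^4 - 115 is irreducible over Q. Hence [Q(α):Q] = 4.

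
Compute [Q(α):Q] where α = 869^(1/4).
[Q(α):Q] = 4

α is a root of x^4 - 869. By Eisenstein's criterion at the prime p = 11 (which divides the constant term 869 but p^2 = 121 does not, since 869 is squarefree), x^4 - 869 is irreducible over Q. Hence [Q(α):Q] = 4.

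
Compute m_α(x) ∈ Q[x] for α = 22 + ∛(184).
m_α(x) = x^3 - 66x^2 + 1452x - 10832

Set β = α - 22 = ∛(184), so β^3 = 184. Then (α - 22)^3 - 184 = 0, i.e. α is a root of g(x) = (x - 22)^3 - 184 = x^3 - 66x^2 + 1452x - 10832. Since g(x) = h(x - 22) where h(x) = x^3 - 184, and h is irreducible over Q (because 184 is not a perfect cube, so h has no rational root, and a monic cubic with no rational root is irreducible), g is also irreducible (irreducibility is preserved under the substitution x → x - 22). Hence m_α(x) = x^3 - 66x^2 + 1452x - 10832.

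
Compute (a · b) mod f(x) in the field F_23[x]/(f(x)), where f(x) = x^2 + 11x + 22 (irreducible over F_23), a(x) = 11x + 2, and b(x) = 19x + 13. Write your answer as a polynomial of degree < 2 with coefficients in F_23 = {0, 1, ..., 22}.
a · b ≡ 21x + 5 (mod f(x))

Multiply in F_23[x]: a(x)·b(x) = (11x + 2)·(19x + 13) = 2x^2 + 20x + 3. This has degree ≥ 2, so divide by f(x) over F_23: 2x^2 + 20x + 3 = (2)·(x^2 + 11x + 22) + (21x + 5). Hence a·b ≡ 21x + 5 (mod f). (F_23[x]/(f) is a field with 23^2 = 529 elements since f is irreducible of degree 2.)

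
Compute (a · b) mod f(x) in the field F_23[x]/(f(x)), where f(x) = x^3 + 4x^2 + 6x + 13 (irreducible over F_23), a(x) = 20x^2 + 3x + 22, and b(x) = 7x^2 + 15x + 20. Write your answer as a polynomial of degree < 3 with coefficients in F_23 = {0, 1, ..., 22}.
a · b ≡ 2x^2 + 4x + 5 (mod f(x))

Multiply in F_23[x]: a(x)·b(x) = (20x^2 + 3x + 22)·(7x^2 + 15x + 20) = 2x^4 + 22x^3 + x^2 + 22x + 3. This has degree ≥ 3, so divide by f(x) over F_23: 2x^4 + 22x^3 + x^2 + 22x + 3 = (2x + 14)·(x^3 + 4x^2 + 6x + 13) + (2x^2 + 4x + 5). Hence a·b ≡ 2x^2 + 4x + 5 (mod f). (F_23[x]/(f) is a field with 23^3 = 12167 elements since f is irreducible of degree 3.)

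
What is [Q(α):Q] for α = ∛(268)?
[Q(α):Q] = 3

The minimal polynomial of α is x^3 - 268, irreducible over Q since 268 is not a perfect cube (so x^3 - 268 has no rational root). Hence [Q(α):Q] = deg(m_α) = 3.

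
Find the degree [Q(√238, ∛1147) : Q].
[Q(√238, ∛1147) : Q] = 6

Let L = Q(√238, ∛1147). Since Q(√238) ⊂ L and [Q(√238):Q] = 2, the tower law gives 2 | [L:Q]. Likewise Q(∛1147) ⊂ L with [Q(∛1147):Q] = 3 (because 1147 is not a perfect cube), so 3 | [L:Q]. As gcd(2,3) = 1, [L:Q] is divisible by 6. Conversely L is generated over Q by √238 and ∛1147, so [L:Q] ≤ 2·3 = 6. Therefore [Q(√238, ∛1147) : Q] = 6.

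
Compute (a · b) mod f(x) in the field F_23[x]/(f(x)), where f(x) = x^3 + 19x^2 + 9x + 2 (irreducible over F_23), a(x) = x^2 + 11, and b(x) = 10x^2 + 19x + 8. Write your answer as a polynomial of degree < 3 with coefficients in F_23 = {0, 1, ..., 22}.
a · b ≡ 11x^2 + 3x + 16 (mod f(x))

Multiply in F_23[x]: a(x)·b(x) = (x^2 + 11)·(10x^2 + 19x + 8) = 10x^4 + 19x^3 + 3x^2 + 2x + 19. This has degree ≥ 3, so divide by f(x) over F_23: 10x^4 + 19x^3 + 3x^2 + 2x + 19 = (10x + 13)·(x^3 + 19x^2 + 9x + 2) + (11x^2 + 3x + 16). Hence a·b ≡ 11x^2 + 3x + 16 (mod f). (F_23[x]/(f) is a field with 23^3 = 12167 elements since f is irreducible of degree 3.)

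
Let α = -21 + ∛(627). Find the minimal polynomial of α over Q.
m_α(x) = x^3 + 63x^2 + 1323x + 8634

Set β = α + 21 = ∛(627), so β^3 = 627. Then (α + 21)^3 - 627 = 0, i.e. α is a root of g(x) = (x + 21)^3 - 627 = x^3 + 63x^2 + 1323x + 8634. Since g(x) = h(x + 21) where h(x) = x^3 - 627, and h is irreducible over Q (because 627 is not a perfect cube, so h has no rational root, and a monic cubic with no rational root is irreducible), g is also irreducible (irreducibility is preserved under the substitution x → x + 21). Hence m_α(x) = x^3 + 63x^2 + 1323x + 8634.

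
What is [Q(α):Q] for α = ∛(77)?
[Q(α):Q] = 3

The minimal polynomial of α is x^3 - 77, irreducible over Q since 77 is not a perfect cube (so x^3 - 77 has no rational root). Hence [Q(α):Q] = deg(m_α) = 3.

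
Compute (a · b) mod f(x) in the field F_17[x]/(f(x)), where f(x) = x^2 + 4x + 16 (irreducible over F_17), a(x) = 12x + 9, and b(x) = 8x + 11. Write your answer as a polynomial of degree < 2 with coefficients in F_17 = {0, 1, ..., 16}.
a · b ≡ 7x + 8 (mod f(x))

Multiply in F_17[x]: a(x)·b(x) = (12x + 9)·(8x + 11) = 11x^2 + 14. This has degree ≥ 2, so divide by f(x) over F_17: 11x^2 + 14 = (11)·(x^2 + 4x + 16) + (7x + 8). Hence a·b ≡ 7x + 8 (mod f). (F_17[x]/(f) is a field with 17^2 = 289 elements since f is irreducible of degree 2.)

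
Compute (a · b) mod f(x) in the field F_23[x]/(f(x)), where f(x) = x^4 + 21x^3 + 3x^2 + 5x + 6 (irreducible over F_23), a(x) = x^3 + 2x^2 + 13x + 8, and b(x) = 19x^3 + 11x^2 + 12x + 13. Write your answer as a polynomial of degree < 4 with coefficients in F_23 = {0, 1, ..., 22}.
a · b ≡ 13x^3 + 22x^2 + 7x + 16 (mod f(x))

Multiply in F_23[x]: a(x)·b(x) = (x^3 + 2x^2 + 13x + 8)·(19x^3 + 11x^2 + 12x + 13) = 19x^6 + 3x^5 + 5x^4 + 10x^3 + 17x^2 + 12x + 12. This has degree ≥ 4, so divide by f(x) over F_23: 19x^6 + 3x^5 + 5x^4 + 10x^3 + 17x^2 + 12x + 12 = (19x^2 + 18x + 7)·(x^4 + 21x^3 + 3x^2 + 5x + 6) + (13x^3 + 22x^2 + 7x + 16). Hence a·b ≡ 13x^3 + 22x^2 + 7x + 16 (mod f). (F_23[x]/(f) is a field with 23^4 = 279841 elements since f is irreducible of degree 4.)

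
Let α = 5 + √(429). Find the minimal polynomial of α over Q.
m_α(x) = x^2 - 10x - 404

From α - 5 = √(429), squaring gives (α - 5)^2 = 429, i.e. α^2 - 10α + 25 = 429, so α^2 - 10α - 404 = 0. The discriminant of x^2 - 10x - 404 is (-10)^2 - 4·(-404) = 100 + 1616 = 1716, and 4·(429) is not a perfect square in Q since 429 is squarefree and ≠ 1. Hence x^2 - 10x - 404 is irreducible over Q and is the minimal polynomial of α.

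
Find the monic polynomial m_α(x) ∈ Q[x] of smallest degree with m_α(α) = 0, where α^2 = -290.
m_α(x) = x^2 + 290

α satisfies α^2 + 290 = 0, so x^2 + 290 annihilates α. Since d = -290 is squarefree and ≠ 1, it is not a perfect square in Q, so x^2 + 290 has no rational root and is therefore irreducible over Q (a degree-2 polynomial over a field is irreducible iff it has no root). Hence m_α(x) = x^2 + 290.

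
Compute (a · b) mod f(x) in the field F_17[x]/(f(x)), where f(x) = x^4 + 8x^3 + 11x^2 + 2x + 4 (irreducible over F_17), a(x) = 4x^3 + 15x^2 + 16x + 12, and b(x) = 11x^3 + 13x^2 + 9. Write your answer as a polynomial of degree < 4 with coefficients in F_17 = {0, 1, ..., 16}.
a · b ≡ 4x^3 + 16x^2 + 8x + 14 (mod f(x))

Multiply in F_17[x]: a(x)·b(x) = (4x^3 + 15x^2 + 16x + 12)·(11x^3 + 13x^2 + 9) = 10x^6 + 13x^5 + 14x^4 + 2x^3 + 2x^2 + 8x + 6. This has degree ≥ 4, so divide by f(x) over F_17: 10x^6 + 13x^5 + 14x^4 + 2x^3 + 2x^2 + 8x + 6 = (10x^2 + x + 15)·(x^4 + 8x^3 + 11x^2 + 2x + 4) + (4x^3 + 16x^2 + 8x + 14). Hence a·b ≡ 4x^3 + 16x^2 + 8x + 14 (mod f). (F_17[x]/(f) is a field with 17^4 = 83521 elements since f is irreducible of degree 4.)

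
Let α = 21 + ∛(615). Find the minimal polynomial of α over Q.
m_α(x) = x^3 - 63x^2 + 1323x - 9876

Set β = α - 21 = ∛(615), so β^3 = 615. Then (α - 21)^3 - 615 = 0, i.e. α is a root of g(x) = (x - 21)^3 - 615 = x^3 - 63x^2 + 1323x - 9876. Since g(x) = h(x - 21) where h(x) = x^3 - 615, and h is irreducible over Q (because 615 is not a perfect cube, so h has no rational root, and a monic cubic with no rational root is irreducible), g is also irreducible (irreducibility is preserved under the substitution x → x - 21). Hence m_α(x) = x^3 - 63x^2 + 1323x - 9876.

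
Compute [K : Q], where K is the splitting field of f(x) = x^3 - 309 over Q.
[K : Q] = 6

The roots of x^3 - 309 are ∛309, ω∛309, ω^2∛309 where ω = e^(2πi/3) is a primitive cube root of unity, so K = Q(∛309, ω). Now [Q(∛309):Q] = 3 (since 309 is not a perfect cube, x^3 - 309 is irreducible) and [Q(ω):Q] = 2. Both 2 and 3 divide [K:Q], and [K:Q] ≤ 3·2 = 6, so [K:Q] = 6. (Equivalently: Q(∛309) ⊂ R but ω ∉ R, so [K : Q(∛309)] = 2.)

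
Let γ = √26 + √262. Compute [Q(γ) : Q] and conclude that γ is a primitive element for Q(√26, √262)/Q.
[Q(γ) : Q] = 4 (equivalently, Q(γ) = Q(√26, √262))

Obviously Q(γ) ⊆ Q(√26, √262), and [Q(√26, √262):Q] = 4 (since 26, 262 are distinct squarefree integers > 1 with 6812 not a perfect square). To show equality we compute the minimal polynomial of γ. From γ = √26 + √262: γ^2 = 26 + 2√(6812) + 262 = 288 + 2√(6812), so γ^2 - 288 = 2√(6812); squaring, (γ^2 - 288)^2 = 4·6812, i.e. γ^4 - 576γ^2 + 82944 - 27248 = 0, i.e. γ^4 - 576γ^2 + 55696 = 0. So γ is a root of x^4 - 576x^2 + 55696. This polynomial is irreducible over Q: it has no rational root (each ±√26 ± √262 is irrational), and any factorization into two quadratics over Q would force √(6812) ∈ Q (pairing opposite roots) or √26, √262 ∈ Q (other pairings), all impossible. Hence [Q(γ):Q] = 4 = [Q(√26, √262):Q], so Q(γ) = Q(√26, √262).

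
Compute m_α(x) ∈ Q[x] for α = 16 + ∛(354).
m_α(x) = x^3 - 48x^2 + 768x - 4450

Set β = α - 16 = ∛(354), so β^3 = 354. Then (α - 16)^3 - 354 = 0, i.e. α is a root of g(x) = (x - 16)^3 - 354 = x^3 - 48x^2 + 768x - 4450. Since g(x) = h(x - 16) where h(x) = x^3 - 354, and h is irreducible over Q (because 354 is not a perfect cube, so h has no rational root, and a monic cubic with no rational root is irreducible), g is also irreducible (irreducibility is preserved under the substitution x → x - 16). Hence m_α(x) = x^3 - 48x^2 + 768x - 4450.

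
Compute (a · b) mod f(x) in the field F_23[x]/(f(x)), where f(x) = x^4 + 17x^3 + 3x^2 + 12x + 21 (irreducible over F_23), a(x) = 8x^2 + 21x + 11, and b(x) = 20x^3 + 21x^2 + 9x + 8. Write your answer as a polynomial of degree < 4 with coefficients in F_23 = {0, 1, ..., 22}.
a · b ≡ 19x^3 + 15x^2 + 20x + 10 (mod f(x))

Multiply in F_23[x]: a(x)·b(x) = (8x^2 + 21x + 11)·(20x^3 + 21x^2 + 9x + 8) = 22x^5 + 13x^4 + 20x^3 + x^2 + 14x + 19. This has degree ≥ 4, so divide by f(x) over F_23: 22x^5 + 13x^4 + 20x^3 + x^2 + 14x + 19 = (22x + 7)·(x^4 + 17x^3 + 3x^2 + 12x + 21) + (19x^3 + 15x^2 + 20x + 10). Hence a·b ≡ 19x^3 + 15x^2 + 20x + 10 (mod f). (F_23[x]/(f) is a field with 23^4 = 279841 elements since f is irreducible of degree 4.)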